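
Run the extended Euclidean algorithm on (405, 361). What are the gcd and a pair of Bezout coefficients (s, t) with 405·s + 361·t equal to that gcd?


Euclidean algorithm on (405, 361) — divide until remainder is 0:
  405 = 1 · 361 + 44
  361 = 8 · 44 + 9
  44 = 4 · 9 + 8
  9 = 1 · 8 + 1
  8 = 8 · 1 + 0
gcd(405, 361) = 1.
Track Bezout coefficients alongside the remainders: start with r₀ = 405 = a·1 + b·0 (s = 1, t = 0) and r₁ = 361 = a·0 + b·1 (s = 0, t = 1); each new remainder r_{k+1} = r_{k-1} − q_k·r_k inherits s_{k+1} = s_{k-1} − q_k·s_k, t_{k+1} = t_{k-1} − q_k·t_k, so r_k = a·s_k + b·t_k at every step:
  q = 1: r = 44, s = 1 − 1·0 = 1, t = 0 − 1·1 = -1  (check: 405·1 + 361·(-1) = 44)
  q = 8: r = 9, s = 0 − 8·1 = -8, t = 1 − 8·(-1) = 9  (check: 405·(-8) + 361·9 = 9)
  q = 4: r = 8, s = 1 − 4·(-8) = 33, t = -1 − 4·9 = -37  (check: 405·33 + 361·(-37) = 8)
  q = 1: r = 1, s = -8 − 1·33 = -41, t = 9 − 1·(-37) = 46  (check: 405·(-41) + 361·46 = 1)
The row with r = 1 (the gcd) gives the Bezout coefficients s = -41, t = 46.
Result: 405 · (-41) + 361 · (46) = 1.

gcd(405, 361) = 1; s = -41, t = 46 (check: 405·(-41) + 361·46 = 1).


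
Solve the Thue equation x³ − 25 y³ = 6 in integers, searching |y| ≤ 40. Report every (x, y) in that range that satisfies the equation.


The equation is x³ - 25y³ = 6. For fixed y, x³ = 25·y³ + 6, so a solution requires the RHS to be a perfect cube.
Strategy: iterate y from -40 to 40, compute RHS = 25·y³ + 6, and check whether it is a (positive or negative) perfect cube.
Check small values of y:
  y = 0: RHS = 6 is not a perfect cube.
  y = 1: RHS = 31 is not a perfect cube.
  y = -1: RHS = -19 is not a perfect cube.
  y = 2: RHS = 206 is not a perfect cube.
  y = -2: RHS = -194 is not a perfect cube.
  y = 3: RHS = 681 is not a perfect cube.
  y = -3: RHS = -669 is not a perfect cube.
Continuing the search up to |y| = 40 finds no solutions either.
No (x, y) in the scanned range satisfies the equation.

No integer solutions with |y| ≤ 40.


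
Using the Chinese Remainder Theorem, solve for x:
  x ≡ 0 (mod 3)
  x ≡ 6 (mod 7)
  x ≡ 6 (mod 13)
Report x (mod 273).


Moduli 3, 7, 13 are pairwise coprime; by CRT there is a unique solution modulo M = 3 · 7 · 13 = 273.
Solve pairwise, accumulating the modulus:
  Start with x ≡ 0 (mod 3).
  Combine with x ≡ 6 (mod 7): since gcd(3, 7) = 1, we get a unique residue mod 21.
    Write x = 0 + 3·t and substitute into x ≡ 6 (mod 7): 3·t ≡ 6 − 0 = 6 (mod 7).
    The inverse of 3 mod 7 is 5 (since 3·5 = 15 = 2·7 + 1), so t ≡ 5·6 = 30 ≡ 2 (mod 7).
    Then x = 0 + 3·2 = 6, valid modulo lcm(3, 7) = 21: x ≡ 6 (mod 21).
  Combine with x ≡ 6 (mod 13): since gcd(21, 13) = 1, we get a unique residue mod 273.
    Write x = 6 + 21·t and substitute into x ≡ 6 (mod 13): 21·t ≡ 6 − 6 = 0 (mod 13).
    Reduce coefficients mod 13: 8·t ≡ 0 (mod 13).
    The inverse of 8 mod 13 is 5 (since 8·5 = 40 = 3·13 + 1), so t ≡ 5·0 = 0 ≡ 0 (mod 13).
    Then x = 6 + 21·0 = 6, valid modulo lcm(21, 13) = 273: x ≡ 6 (mod 273).
Verify: 6 mod 3 = 0 ✓, 6 mod 7 = 6 ✓, 6 mod 13 = 6 ✓.

x ≡ 6 (mod 273).


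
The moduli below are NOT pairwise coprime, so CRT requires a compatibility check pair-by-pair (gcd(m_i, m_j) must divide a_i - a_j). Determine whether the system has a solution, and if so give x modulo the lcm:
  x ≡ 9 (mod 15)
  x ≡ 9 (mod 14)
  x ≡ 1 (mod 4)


Moduli 15, 14, 4 are not pairwise coprime, so CRT works modulo lcm(m_i) when all pairwise compatibility conditions hold.
Pairwise compatibility: gcd(m_i, m_j) must divide a_i - a_j for every pair.
Merge one congruence at a time:
  Start: x ≡ 9 (mod 15).
  Combine with x ≡ 9 (mod 14): gcd(15, 14) = 1; 9 - 9 = 0, which IS divisible by 1, so compatible.
    Write x = 9 + 15·t and substitute into x ≡ 9 (mod 14): 15·t ≡ 9 − 9 = 0 (mod 14).
    Reduce coefficients mod 14: 1·t ≡ 0 (mod 14).
    So t ≡ 0 (mod 14).
    Then x = 9 + 15·0 = 9, valid modulo lcm(15, 14) = 210: x ≡ 9 (mod 210).
  Combine with x ≡ 1 (mod 4): gcd(210, 4) = 2; 1 - 9 = -8, which IS divisible by 2, so compatible.
    Write x = 9 + 210·t and substitute into x ≡ 1 (mod 4): 210·t ≡ 1 − 9 = -8 (mod 4).
    Divide the congruence (and modulus) by g = 2: 105·t ≡ -4 (mod 2).
    Reduce coefficients mod 2: 1·t ≡ 0 (mod 2).
    So t ≡ 0 (mod 2).
    Then x = 9 + 210·0 = 9, valid modulo lcm(210, 4) = 420: x ≡ 9 (mod 420).
Verify: 9 mod 15 = 9, 9 mod 14 = 9, 9 mod 4 = 1.

x ≡ 9 (mod 420).


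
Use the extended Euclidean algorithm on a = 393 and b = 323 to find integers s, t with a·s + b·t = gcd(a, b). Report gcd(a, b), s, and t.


Euclidean algorithm on (393, 323) — divide until remainder is 0:
  393 = 1 · 323 + 70
  323 = 4 · 70 + 43
  70 = 1 · 43 + 27
  43 = 1 · 27 + 16
  27 = 1 · 16 + 11
  16 = 1 · 11 + 5
  11 = 2 · 5 + 1
  5 = 5 · 1 + 0
gcd(393, 323) = 1.
Track Bezout coefficients alongside the remainders: start with r₀ = 393 = a·1 + b·0 (s = 1, t = 0) and r₁ = 323 = a·0 + b·1 (s = 0, t = 1); each new remainder r_{k+1} = r_{k-1} − q_k·r_k inherits s_{k+1} = s_{k-1} − q_k·s_k, t_{k+1} = t_{k-1} − q_k·t_k, so r_k = a·s_k + b·t_k at every step:
  q = 1: r = 70, s = 1 − 1·0 = 1, t = 0 − 1·1 = -1  (check: 393·1 + 323·(-1) = 70)
  q = 4: r = 43, s = 0 − 4·1 = -4, t = 1 − 4·(-1) = 5  (check: 393·(-4) + 323·5 = 43)
  q = 1: r = 27, s = 1 − 1·(-4) = 5, t = -1 − 1·5 = -6  (check: 393·5 + 323·(-6) = 27)
  q = 1: r = 16, s = -4 − 1·5 = -9, t = 5 − 1·(-6) = 11  (check: 393·(-9) + 323·11 = 16)
  q = 1: r = 11, s = 5 − 1·(-9) = 14, t = -6 − 1·11 = -17  (check: 393·14 + 323·(-17) = 11)
  q = 1: r = 5, s = -9 − 1·14 = -23, t = 11 − 1·(-17) = 28  (check: 393·(-23) + 323·28 = 5)
  q = 2: r = 1, s = 14 − 2·(-23) = 60, t = -17 − 2·28 = -73  (check: 393·60 + 323·(-73) = 1)
The row with r = 1 (the gcd) gives the Bezout coefficients s = 60, t = -73.
Result: 393 · (60) + 323 · (-73) = 1.

gcd(393, 323) = 1; s = 60, t = -73 (check: 393·60 + 323·(-73) = 1).


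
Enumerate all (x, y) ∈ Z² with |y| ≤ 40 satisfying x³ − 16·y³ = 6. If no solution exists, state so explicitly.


The equation is x³ - 16y³ = 6. For fixed y, x³ = 16·y³ + 6, so a solution requires the RHS to be a perfect cube.
Strategy: iterate y from -40 to 40, compute RHS = 16·y³ + 6, and check whether it is a (positive or negative) perfect cube.
Check small values of y:
  y = 0: RHS = 6 is not a perfect cube.
  y = 1: RHS = 22 is not a perfect cube.
  y = -1: RHS = -10 is not a perfect cube.
  y = 2: RHS = 134 is not a perfect cube.
  y = -2: RHS = -122 is not a perfect cube.
  y = 3: RHS = 438 is not a perfect cube.
  y = -3: RHS = -426 is not a perfect cube.
Continuing the search up to |y| = 40 finds no solutions either.
No (x, y) in the scanned range satisfies the equation.

No integer solutions with |y| ≤ 40.


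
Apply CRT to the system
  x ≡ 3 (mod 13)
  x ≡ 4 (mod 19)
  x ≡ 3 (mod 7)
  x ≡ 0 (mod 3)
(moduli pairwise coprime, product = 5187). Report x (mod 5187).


Product of moduli M = 13 · 19 · 7 · 3 = 5187.
Merge one congruence at a time:
  Start: x ≡ 3 (mod 13).
  Combine with x ≡ 4 (mod 19); new modulus lcm = 247.
    Write x = 3 + 13·t and substitute into x ≡ 4 (mod 19): 13·t ≡ 4 − 3 = 1 (mod 19).
    The inverse of 13 mod 19 is 3 (since 13·3 = 39 = 2·19 + 1), so t ≡ 3·1 = 3 ≡ 3 (mod 19).
    Then x = 3 + 13·3 = 42, valid modulo lcm(13, 19) = 247: x ≡ 42 (mod 247).
  Combine with x ≡ 3 (mod 7); new modulus lcm = 1729.
    Write x = 42 + 247·t and substitute into x ≡ 3 (mod 7): 247·t ≡ 3 − 42 = -39 (mod 7).
    Reduce coefficients mod 7: 2·t ≡ 3 (mod 7).
    The inverse of 2 mod 7 is 4 (since 2·4 = 8 = 1·7 + 1), so t ≡ 4·3 = 12 ≡ 5 (mod 7).
    Then x = 42 + 247·5 = 1277, valid modulo lcm(247, 7) = 1729: x ≡ 1277 (mod 1729).
  Combine with x ≡ 0 (mod 3); new modulus lcm = 5187.
    Write x = 1277 + 1729·t and substitute into x ≡ 0 (mod 3): 1729·t ≡ 0 − 1277 = -1277 (mod 3).
    Reduce coefficients mod 3: 1·t ≡ 1 (mod 3).
    So t ≡ 1 (mod 3).
    Then x = 1277 + 1729·1 = 3006, valid modulo lcm(1729, 3) = 5187: x ≡ 3006 (mod 5187).
Verify against each original: 3006 mod 13 = 3, 3006 mod 19 = 4, 3006 mod 7 = 3, 3006 mod 3 = 0.

x ≡ 3006 (mod 5187).


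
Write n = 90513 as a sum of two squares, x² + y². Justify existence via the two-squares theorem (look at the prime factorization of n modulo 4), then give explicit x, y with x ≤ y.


Step 1: Factor n = 90513 = 3^2 · 89 · 113.
Step 2: Check the mod-4 condition on each prime factor: 3 ≡ 3 (mod 4), exponent 2 (must be even); 89 ≡ 1 (mod 4), exponent 1; 113 ≡ 1 (mod 4), exponent 1.
All primes ≡ 3 (mod 4) appear to even exponent (or don't appear), so by the two-squares theorem n IS expressible as a sum of two squares.
Step 3: Build a representation. Group n = k² · m with k = 3 and m = 89 · 113 = 10057 (a product of primes ≡ 1 (mod 4)); a representation of m scales to one of n via (k·x)² + (k·y)² = k²(x² + y²). Each prime p ≡ 1 (mod 4) is itself a sum of two squares; find a² by testing p − a² for a perfect square:
  89: 89 − 1² = 88, 89 − 2² = 85, 89 − 3² = 80, 89 − 4² = 73, 89 − 5² = 64 = 8² ⇒ 89 = 5² + 8².
  113: 113 − 1² = 112, 113 − 2² = 109, 113 − 3² = 104, 113 − 4² = 97, 113 − 5² = 88, 113 − 6² = 77, 113 − 7² = 64 = 8² ⇒ 113 = 7² + 8².
  Combine using the Brahmagupta–Fibonacci identity (a² + b²)(c² + d²) = (ac − bd)² + (ad + bc)² = (ac + bd)² + (ad − bc)²:
  89 · 113 = 10057: from (5² + 8²)(7² + 8²), take (5·7 − 8·8, 5·8 + 8·7) = (35 − 64, 40 + 56) = (-29, 96); dropping signs (only squares matter) gives (29, 96); check 29² + 96² = 841 + 9216 = 10057 ✓.
  Scale by k = 3: (3·29, 3·96) = (87, 288).
Step 4: Order so x ≤ y and verify: 87² + 288² = 7569 + 82944 = 90513 = n. ✓

n = 90513 = 87² + 288² (one valid representation with x ≤ y).


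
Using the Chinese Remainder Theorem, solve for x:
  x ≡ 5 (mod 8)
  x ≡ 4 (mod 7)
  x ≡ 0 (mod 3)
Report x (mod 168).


Moduli 8, 7, 3 are pairwise coprime; by CRT there is a unique solution modulo M = 8 · 7 · 3 = 168.
Solve pairwise, accumulating the modulus:
  Start with x ≡ 5 (mod 8).
  Combine with x ≡ 4 (mod 7): since gcd(8, 7) = 1, we get a unique residue mod 56.
    Write x = 5 + 8·t and substitute into x ≡ 4 (mod 7): 8·t ≡ 4 − 5 = -1 (mod 7).
    Reduce coefficients mod 7: 1·t ≡ 6 (mod 7).
    So t ≡ 6 (mod 7).
    Then x = 5 + 8·6 = 53, valid modulo lcm(8, 7) = 56: x ≡ 53 (mod 56).
  Combine with x ≡ 0 (mod 3): since gcd(56, 3) = 1, we get a unique residue mod 168.
    Write x = 53 + 56·t and substitute into x ≡ 0 (mod 3): 56·t ≡ 0 − 53 = -53 (mod 3).
    Reduce coefficients mod 3: 2·t ≡ 1 (mod 3).
    The inverse of 2 mod 3 is 2 (since 2·2 = 4 = 1·3 + 1), so t ≡ 2·1 = 2 ≡ 2 (mod 3).
    Then x = 53 + 56·2 = 165, valid modulo lcm(56, 3) = 168: x ≡ 165 (mod 168).
Verify: 165 mod 8 = 5 ✓, 165 mod 7 = 4 ✓, 165 mod 3 = 0 ✓.

x ≡ 165 (mod 168).


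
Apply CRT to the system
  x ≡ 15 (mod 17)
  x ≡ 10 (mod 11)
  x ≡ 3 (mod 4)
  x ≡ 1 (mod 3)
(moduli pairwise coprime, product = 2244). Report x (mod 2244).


Product of moduli M = 17 · 11 · 4 · 3 = 2244.
Merge one congruence at a time:
  Start: x ≡ 15 (mod 17).
  Combine with x ≡ 10 (mod 11); new modulus lcm = 187.
    Write x = 15 + 17·t and substitute into x ≡ 10 (mod 11): 17·t ≡ 10 − 15 = -5 (mod 11).
    Reduce coefficients mod 11: 6·t ≡ 6 (mod 11).
    The inverse of 6 mod 11 is 2 (since 6·2 = 12 = 1·11 + 1), so t ≡ 2·6 = 12 ≡ 1 (mod 11).
    Then x = 15 + 17·1 = 32, valid modulo lcm(17, 11) = 187: x ≡ 32 (mod 187).
  Combine with x ≡ 3 (mod 4); new modulus lcm = 748.
    Write x = 32 + 187·t and substitute into x ≡ 3 (mod 4): 187·t ≡ 3 − 32 = -29 (mod 4).
    Reduce coefficients mod 4: 3·t ≡ 3 (mod 4).
    The inverse of 3 mod 4 is 3 (since 3·3 = 9 = 2·4 + 1), so t ≡ 3·3 = 9 ≡ 1 (mod 4).
    Then x = 32 + 187·1 = 219, valid modulo lcm(187, 4) = 748: x ≡ 219 (mod 748).
  Combine with x ≡ 1 (mod 3); new modulus lcm = 2244.
    Write x = 219 + 748·t and substitute into x ≡ 1 (mod 3): 748·t ≡ 1 − 219 = -218 (mod 3).
    Reduce coefficients mod 3: 1·t ≡ 1 (mod 3).
    So t ≡ 1 (mod 3).
    Then x = 219 + 748·1 = 967, valid modulo lcm(748, 3) = 2244: x ≡ 967 (mod 2244).
Verify against each original: 967 mod 17 = 15, 967 mod 11 = 10, 967 mod 4 = 3, 967 mod 3 = 1.

x ≡ 967 (mod 2244).


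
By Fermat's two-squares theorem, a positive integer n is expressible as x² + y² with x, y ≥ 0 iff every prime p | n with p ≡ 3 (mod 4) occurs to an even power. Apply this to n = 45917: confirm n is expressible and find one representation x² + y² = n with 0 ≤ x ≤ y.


Step 1: Factor n = 45917 = 17 · 37 · 73.
Step 2: Check the mod-4 condition on each prime factor: 17 ≡ 1 (mod 4), exponent 1; 37 ≡ 1 (mod 4), exponent 1; 73 ≡ 1 (mod 4), exponent 1.
All primes ≡ 3 (mod 4) appear to even exponent (or don't appear), so by the two-squares theorem n IS expressible as a sum of two squares.
Step 3: Build a representation. Here n = 17 · 37 · 73 is a product of primes ≡ 1 (mod 4). Each prime p ≡ 1 (mod 4) is itself a sum of two squares; find a² by testing p − a² for a perfect square:
  17: 17 − 1² = 16 = 4² ⇒ 17 = 1² + 4².
  37: 37 − 1² = 36 = 6² ⇒ 37 = 1² + 6².
  73: 73 − 1² = 72, 73 − 2² = 69, 73 − 3² = 64 = 8² ⇒ 73 = 3² + 8².
  Combine using the Brahmagupta–Fibonacci identity (a² + b²)(c² + d²) = (ac − bd)² + (ad + bc)² = (ac + bd)² + (ad − bc)²:
  17 · 37 = 629: from (1² + 4²)(1² + 6²), take (1·1 − 4·6, 1·6 + 4·1) = (1 − 24, 6 + 4) = (-23, 10); dropping signs (only squares matter) gives (23, 10); check 23² + 10² = 529 + 100 = 629 ✓.
  629 · 73 = 45917: from (23² + 10²)(3² + 8²), take (23·3 − 10·8, 23·8 + 10·3) = (69 − 80, 184 + 30) = (-11, 214); dropping signs (only squares matter) gives (11, 214); check 11² + 214² = 121 + 45796 = 45917 ✓.
Step 4: Order so x ≤ y and verify: 11² + 214² = 121 + 45796 = 45917 = n. ✓

n = 45917 = 11² + 214² (one valid representation with x ≤ y).


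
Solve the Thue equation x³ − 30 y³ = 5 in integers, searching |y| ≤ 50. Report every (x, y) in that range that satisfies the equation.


The equation is x³ - 30y³ = 5. For fixed y, x³ = 30·y³ + 5, so a solution requires the RHS to be a perfect cube.
Strategy: iterate y from -50 to 50, compute RHS = 30·y³ + 5, and check whether it is a (positive or negative) perfect cube.
Check small values of y:
  y = 0: RHS = 5 is not a perfect cube.
  y = 1: RHS = 35 is not a perfect cube.
  y = -1: RHS = -25 is not a perfect cube.
  y = 2: RHS = 245 is not a perfect cube.
  y = -2: RHS = -235 is not a perfect cube.
  y = 3: RHS = 815 is not a perfect cube.
  y = -3: RHS = -805 is not a perfect cube.
Continuing the search up to |y| = 50 finds no solutions either.
No (x, y) in the scanned range satisfies the equation.

No integer solutions with |y| ≤ 50.


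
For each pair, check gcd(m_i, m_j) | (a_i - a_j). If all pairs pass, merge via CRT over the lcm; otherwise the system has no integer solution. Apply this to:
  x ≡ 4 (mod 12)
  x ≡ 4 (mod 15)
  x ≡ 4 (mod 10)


Moduli 12, 15, 10 are not pairwise coprime, so CRT works modulo lcm(m_i) when all pairwise compatibility conditions hold.
Pairwise compatibility: gcd(m_i, m_j) must divide a_i - a_j for every pair.
Merge one congruence at a time:
  Start: x ≡ 4 (mod 12).
  Combine with x ≡ 4 (mod 15): gcd(12, 15) = 3; 4 - 4 = 0, which IS divisible by 3, so compatible.
    Write x = 4 + 12·t and substitute into x ≡ 4 (mod 15): 12·t ≡ 4 − 4 = 0 (mod 15).
    Divide the congruence (and modulus) by g = 3: 4·t ≡ 0 (mod 5).
    The inverse of 4 mod 5 is 4 (since 4·4 = 16 = 3·5 + 1), so t ≡ 4·0 = 0 ≡ 0 (mod 5).
    Then x = 4 + 12·0 = 4, valid modulo lcm(12, 15) = 60: x ≡ 4 (mod 60).
  Combine with x ≡ 4 (mod 10): gcd(60, 10) = 10; 4 - 4 = 0, which IS divisible by 10, so compatible.
    Write x = 4 + 60·t and substitute into x ≡ 4 (mod 10): 60·t ≡ 4 − 4 = 0 (mod 10).
    Divide the congruence (and modulus) by g = 10: 6·t ≡ 0 (mod 1).
    Modulo 1 every t works; take t = 0.
    Then x = 4 + 60·0 = 4, valid modulo lcm(60, 10) = 60: x ≡ 4 (mod 60).
Verify: 4 mod 12 = 4, 4 mod 15 = 4, 4 mod 10 = 4.

x ≡ 4 (mod 60).


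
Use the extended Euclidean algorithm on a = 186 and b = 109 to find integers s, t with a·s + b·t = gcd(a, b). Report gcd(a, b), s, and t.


Euclidean algorithm on (186, 109) — divide until remainder is 0:
  186 = 1 · 109 + 77
  109 = 1 · 77 + 32
  77 = 2 · 32 + 13
  32 = 2 · 13 + 6
  13 = 2 · 6 + 1
  6 = 6 · 1 + 0
gcd(186, 109) = 1.
Track Bezout coefficients alongside the remainders: start with r₀ = 186 = a·1 + b·0 (s = 1, t = 0) and r₁ = 109 = a·0 + b·1 (s = 0, t = 1); each new remainder r_{k+1} = r_{k-1} − q_k·r_k inherits s_{k+1} = s_{k-1} − q_k·s_k, t_{k+1} = t_{k-1} − q_k·t_k, so r_k = a·s_k + b·t_k at every step:
  q = 1: r = 77, s = 1 − 1·0 = 1, t = 0 − 1·1 = -1  (check: 186·1 + 109·(-1) = 77)
  q = 1: r = 32, s = 0 − 1·1 = -1, t = 1 − 1·(-1) = 2  (check: 186·(-1) + 109·2 = 32)
  q = 2: r = 13, s = 1 − 2·(-1) = 3, t = -1 − 2·2 = -5  (check: 186·3 + 109·(-5) = 13)
  q = 2: r = 6, s = -1 − 2·3 = -7, t = 2 − 2·(-5) = 12  (check: 186·(-7) + 109·12 = 6)
  q = 2: r = 1, s = 3 − 2·(-7) = 17, t = -5 − 2·12 = -29  (check: 186·17 + 109·(-29) = 1)
The row with r = 1 (the gcd) gives the Bezout coefficients s = 17, t = -29.
Result: 186 · (17) + 109 · (-29) = 1.

gcd(186, 109) = 1; s = 17, t = -29 (check: 186·17 + 109·(-29) = 1).


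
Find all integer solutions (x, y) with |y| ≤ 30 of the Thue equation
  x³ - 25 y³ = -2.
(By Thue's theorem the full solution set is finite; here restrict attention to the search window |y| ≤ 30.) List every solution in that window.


The equation is x³ - 25y³ = -2. For fixed y, x³ = 25·y³ − 2, so a solution requires the RHS to be a perfect cube.
Strategy: iterate y from -30 to 30, compute RHS = 25·y³ − 2, and check whether it is a (positive or negative) perfect cube.
Check small values of y:
  y = 0: RHS = -2 is not a perfect cube.
  y = 1: RHS = 23 is not a perfect cube.
  y = -1: RHS = -27 = (-3)³ ⇒ x = -3 works.
  y = 2: RHS = 198 is not a perfect cube.
  y = -2: RHS = -202 is not a perfect cube.
  y = 3: RHS = 673 is not a perfect cube.
  y = -3: RHS = -677 is not a perfect cube.
Continuing the search up to |y| = 30 finds no further solutions beyond those listed.
Collected solutions: (-3, -1).

Solutions (with |y| ≤ 30): (-3, -1).


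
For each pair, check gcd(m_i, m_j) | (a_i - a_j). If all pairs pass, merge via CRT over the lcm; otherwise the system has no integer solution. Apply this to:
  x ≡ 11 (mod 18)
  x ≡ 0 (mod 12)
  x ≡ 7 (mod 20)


Moduli 18, 12, 20 are not pairwise coprime, so CRT works modulo lcm(m_i) when all pairwise compatibility conditions hold.
Pairwise compatibility: gcd(m_i, m_j) must divide a_i - a_j for every pair.
Merge one congruence at a time:
  Start: x ≡ 11 (mod 18).
  Combine with x ≡ 0 (mod 12): gcd(18, 12) = 6, and 0 - 11 = -11 is NOT divisible by 6.
    ⇒ system is inconsistent (no integer solution).

No solution (the system is inconsistent).


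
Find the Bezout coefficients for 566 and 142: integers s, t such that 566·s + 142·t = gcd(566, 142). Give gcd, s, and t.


Euclidean algorithm on (566, 142) — divide until remainder is 0:
  566 = 3 · 142 + 140
  142 = 1 · 140 + 2
  140 = 70 · 2 + 0
gcd(566, 142) = 2.
Track Bezout coefficients alongside the remainders: start with r₀ = 566 = a·1 + b·0 (s = 1, t = 0) and r₁ = 142 = a·0 + b·1 (s = 0, t = 1); each new remainder r_{k+1} = r_{k-1} − q_k·r_k inherits s_{k+1} = s_{k-1} − q_k·s_k, t_{k+1} = t_{k-1} − q_k·t_k, so r_k = a·s_k + b·t_k at every step:
  q = 3: r = 140, s = 1 − 3·0 = 1, t = 0 − 3·1 = -3  (check: 566·1 + 142·(-3) = 140)
  q = 1: r = 2, s = 0 − 1·1 = -1, t = 1 − 1·(-3) = 4  (check: 566·(-1) + 142·4 = 2)
The row with r = 2 (the gcd) gives the Bezout coefficients s = -1, t = 4.
Result: 566 · (-1) + 142 · (4) = 2.

gcd(566, 142) = 2; s = -1, t = 4 (check: 566·(-1) + 142·4 = 2).


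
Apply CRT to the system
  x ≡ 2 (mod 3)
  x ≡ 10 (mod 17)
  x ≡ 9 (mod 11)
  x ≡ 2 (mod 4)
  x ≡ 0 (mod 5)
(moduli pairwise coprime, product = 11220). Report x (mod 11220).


Product of moduli M = 3 · 17 · 11 · 4 · 5 = 11220.
Merge one congruence at a time:
  Start: x ≡ 2 (mod 3).
  Combine with x ≡ 10 (mod 17); new modulus lcm = 51.
    Write x = 2 + 3·t and substitute into x ≡ 10 (mod 17): 3·t ≡ 10 − 2 = 8 (mod 17).
    The inverse of 3 mod 17 is 6 (since 3·6 = 18 = 1·17 + 1), so t ≡ 6·8 = 48 ≡ 14 (mod 17).
    Then x = 2 + 3·14 = 44, valid modulo lcm(3, 17) = 51: x ≡ 44 (mod 51).
  Combine with x ≡ 9 (mod 11); new modulus lcm = 561.
    Write x = 44 + 51·t and substitute into x ≡ 9 (mod 11): 51·t ≡ 9 − 44 = -35 (mod 11).
    Reduce coefficients mod 11: 7·t ≡ 9 (mod 11).
    The inverse of 7 mod 11 is 8 (since 7·8 = 56 = 5·11 + 1), so t ≡ 8·9 = 72 ≡ 6 (mod 11).
    Then x = 44 + 51·6 = 350, valid modulo lcm(51, 11) = 561: x ≡ 350 (mod 561).
  Combine with x ≡ 2 (mod 4); new modulus lcm = 2244.
    Write x = 350 + 561·t and substitute into x ≡ 2 (mod 4): 561·t ≡ 2 − 350 = -348 (mod 4).
    Reduce coefficients mod 4: 1·t ≡ 0 (mod 4).
    So t ≡ 0 (mod 4).
    Then x = 350 + 561·0 = 350, valid modulo lcm(561, 4) = 2244: x ≡ 350 (mod 2244).
  Combine with x ≡ 0 (mod 5); new modulus lcm = 11220.
    Write x = 350 + 2244·t and substitute into x ≡ 0 (mod 5): 2244·t ≡ 0 − 350 = -350 (mod 5).
    Reduce coefficients mod 5: 4·t ≡ 0 (mod 5).
    The inverse of 4 mod 5 is 4 (since 4·4 = 16 = 3·5 + 1), so t ≡ 4·0 = 0 ≡ 0 (mod 5).
    Then x = 350 + 2244·0 = 350, valid modulo lcm(2244, 5) = 11220: x ≡ 350 (mod 11220).
Verify against each original: 350 mod 3 = 2, 350 mod 17 = 10, 350 mod 11 = 9, 350 mod 4 = 2, 350 mod 5 = 0.

x ≡ 350 (mod 11220).


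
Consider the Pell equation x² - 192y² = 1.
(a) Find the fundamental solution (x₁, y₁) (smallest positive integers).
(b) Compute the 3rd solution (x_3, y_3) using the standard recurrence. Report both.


Step 1: Find the fundamental solution (x₁, y₁) of x² - 192y² = 1.
  Expand √192 as a continued fraction. a₀ = ⌊√192⌋ = 13; iterate m_{k+1} = d_k·a_k − m_k, d_{k+1} = (192 − m_{k+1}²)/d_k, a_{k+1} = ⌊(a₀ + m_{k+1})/d_{k+1}⌋ (starting m₀ = 0, d₀ = 1), with convergents p_k = a_k·p_{k-1} + p_{k-2}, q_k = a_k·q_{k-1} + q_{k-2} (p₋₁ = 1, q₋₁ = 0):
  k = 0: a₀ = 13; p₀/q₀ = 13/1; p₀² − 192·q₀² = 169 − 192 = -23.
  k = 1: m = 13, d = 23, a = ⌊(13 + 13)/23⌋ = 1; p/q = (1·13 + 1)/(1·1 + 0) = 14/1; p² − 192·q² = 196 − 192 = 4.
  k = 2: m = 10, d = 4, a = ⌊(13 + 10)/4⌋ = 5; p/q = (5·14 + 13)/(5·1 + 1) = 83/6; p² − 192·q² = 6889 − 6912 = -23.
  k = 3: m = 10, d = 23, a = ⌊(13 + 10)/23⌋ = 1; p/q = (1·83 + 14)/(1·6 + 1) = 97/7; p² − 192·q² = 9409 − 9408 = 1.
  The first convergent with p² − 192·q² = 1 gives the fundamental solution (x₁, y₁) = (97, 7).
Step 2: Apply the recurrence (x_{n+1}, y_{n+1}) = (x₁x_n + 192y₁y_n, x₁y_n + y₁x_n) repeatedly.
  From (x_1, y_1) = (97, 7): x_2 = 97·97 + 192·7·7 = 18817; y_2 = 97·7 + 7·97 = 1358.
  From (x_2, y_2) = (18817, 1358): x_3 = 97·18817 + 192·7·1358 = 3650401; y_3 = 97·1358 + 7·18817 = 263445.
Step 3: Verify x_3² - 192·y_3² = 13325427460801 - 13325427460800 = 1 (should be 1). ✓

(x_1, y_1) = (97, 7); (x_3, y_3) = (3650401, 263445).


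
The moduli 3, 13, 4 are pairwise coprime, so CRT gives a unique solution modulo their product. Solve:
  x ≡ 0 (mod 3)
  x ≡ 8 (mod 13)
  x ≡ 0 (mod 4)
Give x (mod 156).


Moduli 3, 13, 4 are pairwise coprime; by CRT there is a unique solution modulo M = 3 · 13 · 4 = 156.
Solve pairwise, accumulating the modulus:
  Start with x ≡ 0 (mod 3).
  Combine with x ≡ 8 (mod 13): since gcd(3, 13) = 1, we get a unique residue mod 39.
    Write x = 0 + 3·t and substitute into x ≡ 8 (mod 13): 3·t ≡ 8 − 0 = 8 (mod 13).
    The inverse of 3 mod 13 is 9 (since 3·9 = 27 = 2·13 + 1), so t ≡ 9·8 = 72 ≡ 7 (mod 13).
    Then x = 0 + 3·7 = 21, valid modulo lcm(3, 13) = 39: x ≡ 21 (mod 39).
  Combine with x ≡ 0 (mod 4): since gcd(39, 4) = 1, we get a unique residue mod 156.
    Write x = 21 + 39·t and substitute into x ≡ 0 (mod 4): 39·t ≡ 0 − 21 = -21 (mod 4).
    Reduce coefficients mod 4: 3·t ≡ 3 (mod 4).
    The inverse of 3 mod 4 is 3 (since 3·3 = 9 = 2·4 + 1), so t ≡ 3·3 = 9 ≡ 1 (mod 4).
    Then x = 21 + 39·1 = 60, valid modulo lcm(39, 4) = 156: x ≡ 60 (mod 156).
Verify: 60 mod 3 = 0 ✓, 60 mod 13 = 8 ✓, 60 mod 4 = 0 ✓.

x ≡ 60 (mod 156).


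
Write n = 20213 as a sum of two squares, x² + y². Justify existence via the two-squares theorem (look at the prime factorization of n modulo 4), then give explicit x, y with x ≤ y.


Step 1: Factor n = 20213 = 17 · 29 · 41.
Step 2: Check the mod-4 condition on each prime factor: 17 ≡ 1 (mod 4), exponent 1; 29 ≡ 1 (mod 4), exponent 1; 41 ≡ 1 (mod 4), exponent 1.
All primes ≡ 3 (mod 4) appear to even exponent (or don't appear), so by the two-squares theorem n IS expressible as a sum of two squares.
Step 3: Build a representation. Here n = 17 · 29 · 41 is a product of primes ≡ 1 (mod 4). Each prime p ≡ 1 (mod 4) is itself a sum of two squares; find a² by testing p − a² for a perfect square:
  17: 17 − 1² = 16 = 4² ⇒ 17 = 1² + 4².
  29: 29 − 1² = 28, 29 − 2² = 25 = 5² ⇒ 29 = 2² + 5².
  41: 41 − 1² = 40, 41 − 2² = 37, 41 − 3² = 32, 41 − 4² = 25 = 5² ⇒ 41 = 4² + 5².
  Combine using the Brahmagupta–Fibonacci identity (a² + b²)(c² + d²) = (ac − bd)² + (ad + bc)² = (ac + bd)² + (ad − bc)²:
  17 · 29 = 493: from (1² + 4²)(2² + 5²), take (1·2 − 4·5, 1·5 + 4·2) = (2 − 20, 5 + 8) = (-18, 13); dropping signs (only squares matter) gives (18, 13); check 18² + 13² = 324 + 169 = 493 ✓.
  493 · 41 = 20213: from (18² + 13²)(4² + 5²), take (18·4 − 13·5, 18·5 + 13·4) = (72 − 65, 90 + 52) = (7, 142); check 7² + 142² = 49 + 20164 = 20213 ✓.
Step 4: Order so x ≤ y and verify: 7² + 142² = 49 + 20164 = 20213 = n. ✓

n = 20213 = 7² + 142² (one valid representation with x ≤ y).


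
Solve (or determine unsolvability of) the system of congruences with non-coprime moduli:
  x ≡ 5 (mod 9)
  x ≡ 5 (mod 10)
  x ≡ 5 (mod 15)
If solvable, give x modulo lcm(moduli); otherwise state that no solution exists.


Moduli 9, 10, 15 are not pairwise coprime, so CRT works modulo lcm(m_i) when all pairwise compatibility conditions hold.
Pairwise compatibility: gcd(m_i, m_j) must divide a_i - a_j for every pair.
Merge one congruence at a time:
  Start: x ≡ 5 (mod 9).
  Combine with x ≡ 5 (mod 10): gcd(9, 10) = 1; 5 - 5 = 0, which IS divisible by 1, so compatible.
    Write x = 5 + 9·t and substitute into x ≡ 5 (mod 10): 9·t ≡ 5 − 5 = 0 (mod 10).
    The inverse of 9 mod 10 is 9 (since 9·9 = 81 = 8·10 + 1), so t ≡ 9·0 = 0 ≡ 0 (mod 10).
    Then x = 5 + 9·0 = 5, valid modulo lcm(9, 10) = 90: x ≡ 5 (mod 90).
  Combine with x ≡ 5 (mod 15): gcd(90, 15) = 15; 5 - 5 = 0, which IS divisible by 15, so compatible.
    Write x = 5 + 90·t and substitute into x ≡ 5 (mod 15): 90·t ≡ 5 − 5 = 0 (mod 15).
    Divide the congruence (and modulus) by g = 15: 6·t ≡ 0 (mod 1).
    Modulo 1 every t works; take t = 0.
    Then x = 5 + 90·0 = 5, valid modulo lcm(90, 15) = 90: x ≡ 5 (mod 90).
Verify: 5 mod 9 = 5, 5 mod 10 = 5, 5 mod 15 = 5.

x ≡ 5 (mod 90).


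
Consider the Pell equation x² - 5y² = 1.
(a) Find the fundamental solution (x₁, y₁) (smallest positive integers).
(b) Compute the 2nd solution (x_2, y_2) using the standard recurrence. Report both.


Step 1: Find the fundamental solution (x₁, y₁) of x² - 5y² = 1.
  Expand √5 as a continued fraction. a₀ = ⌊√5⌋ = 2; iterate m_{k+1} = d_k·a_k − m_k, d_{k+1} = (5 − m_{k+1}²)/d_k, a_{k+1} = ⌊(a₀ + m_{k+1})/d_{k+1}⌋ (starting m₀ = 0, d₀ = 1), with convergents p_k = a_k·p_{k-1} + p_{k-2}, q_k = a_k·q_{k-1} + q_{k-2} (p₋₁ = 1, q₋₁ = 0):
  k = 0: a₀ = 2; p₀/q₀ = 2/1; p₀² − 5·q₀² = 4 − 5 = -1.
  k = 1: m = 2, d = 1, a = ⌊(2 + 2)/1⌋ = 4; p/q = (4·2 + 1)/(4·1 + 0) = 9/4; p² − 5·q² = 81 − 80 = 1.
  The first convergent with p² − 5·q² = 1 gives the fundamental solution (x₁, y₁) = (9, 4).
Step 2: Apply the recurrence (x_{n+1}, y_{n+1}) = (x₁x_n + 5y₁y_n, x₁y_n + y₁x_n) repeatedly.
  From (x_1, y_1) = (9, 4): x_2 = 9·9 + 5·4·4 = 161; y_2 = 9·4 + 4·9 = 72.
Step 3: Verify x_2² - 5·y_2² = 25921 - 25920 = 1 (should be 1). ✓

(x_1, y_1) = (9, 4); (x_2, y_2) = (161, 72).


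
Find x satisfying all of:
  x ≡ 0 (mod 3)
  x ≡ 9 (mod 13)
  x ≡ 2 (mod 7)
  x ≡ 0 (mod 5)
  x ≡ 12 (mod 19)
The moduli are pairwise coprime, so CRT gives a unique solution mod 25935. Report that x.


Product of moduli M = 3 · 13 · 7 · 5 · 19 = 25935.
Merge one congruence at a time:
  Start: x ≡ 0 (mod 3).
  Combine with x ≡ 9 (mod 13); new modulus lcm = 39.
    Write x = 0 + 3·t and substitute into x ≡ 9 (mod 13): 3·t ≡ 9 − 0 = 9 (mod 13).
    The inverse of 3 mod 13 is 9 (since 3·9 = 27 = 2·13 + 1), so t ≡ 9·9 = 81 ≡ 3 (mod 13).
    Then x = 0 + 3·3 = 9, valid modulo lcm(3, 13) = 39: x ≡ 9 (mod 39).
  Combine with x ≡ 2 (mod 7); new modulus lcm = 273.
    Write x = 9 + 39·t and substitute into x ≡ 2 (mod 7): 39·t ≡ 2 − 9 = -7 (mod 7).
    Reduce coefficients mod 7: 4·t ≡ 0 (mod 7).
    The inverse of 4 mod 7 is 2 (since 4·2 = 8 = 1·7 + 1), so t ≡ 2·0 = 0 ≡ 0 (mod 7).
    Then x = 9 + 39·0 = 9, valid modulo lcm(39, 7) = 273: x ≡ 9 (mod 273).
  Combine with x ≡ 0 (mod 5); new modulus lcm = 1365.
    Write x = 9 + 273·t and substitute into x ≡ 0 (mod 5): 273·t ≡ 0 − 9 = -9 (mod 5).
    Reduce coefficients mod 5: 3·t ≡ 1 (mod 5).
    The inverse of 3 mod 5 is 2 (since 3·2 = 6 = 1·5 + 1), so t ≡ 2·1 = 2 ≡ 2 (mod 5).
    Then x = 9 + 273·2 = 555, valid modulo lcm(273, 5) = 1365: x ≡ 555 (mod 1365).
  Combine with x ≡ 12 (mod 19); new modulus lcm = 25935.
    Write x = 555 + 1365·t and substitute into x ≡ 12 (mod 19): 1365·t ≡ 12 − 555 = -543 (mod 19).
    Reduce coefficients mod 19: 16·t ≡ 8 (mod 19).
    The inverse of 16 mod 19 is 6 (since 16·6 = 96 = 5·19 + 1), so t ≡ 6·8 = 48 ≡ 10 (mod 19).
    Then x = 555 + 1365·10 = 14205, valid modulo lcm(1365, 19) = 25935: x ≡ 14205 (mod 25935).
Verify against each original: 14205 mod 3 = 0, 14205 mod 13 = 9, 14205 mod 7 = 2, 14205 mod 5 = 0, 14205 mod 19 = 12.

x ≡ 14205 (mod 25935).


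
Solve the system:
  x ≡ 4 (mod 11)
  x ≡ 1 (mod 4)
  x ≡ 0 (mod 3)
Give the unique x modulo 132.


Moduli 11, 4, 3 are pairwise coprime; by CRT there is a unique solution modulo M = 11 · 4 · 3 = 132.
Solve pairwise, accumulating the modulus:
  Start with x ≡ 4 (mod 11).
  Combine with x ≡ 1 (mod 4): since gcd(11, 4) = 1, we get a unique residue mod 44.
    Write x = 4 + 11·t and substitute into x ≡ 1 (mod 4): 11·t ≡ 1 − 4 = -3 (mod 4).
    Reduce coefficients mod 4: 3·t ≡ 1 (mod 4).
    The inverse of 3 mod 4 is 3 (since 3·3 = 9 = 2·4 + 1), so t ≡ 3·1 = 3 ≡ 3 (mod 4).
    Then x = 4 + 11·3 = 37, valid modulo lcm(11, 4) = 44: x ≡ 37 (mod 44).
  Combine with x ≡ 0 (mod 3): since gcd(44, 3) = 1, we get a unique residue mod 132.
    Write x = 37 + 44·t and substitute into x ≡ 0 (mod 3): 44·t ≡ 0 − 37 = -37 (mod 3).
    Reduce coefficients mod 3: 2·t ≡ 2 (mod 3).
    The inverse of 2 mod 3 is 2 (since 2·2 = 4 = 1·3 + 1), so t ≡ 2·2 = 4 ≡ 1 (mod 3).
    Then x = 37 + 44·1 = 81, valid modulo lcm(44, 3) = 132: x ≡ 81 (mod 132).
Verify: 81 mod 11 = 4 ✓, 81 mod 4 = 1 ✓, 81 mod 3 = 0 ✓.

x ≡ 81 (mod 132).


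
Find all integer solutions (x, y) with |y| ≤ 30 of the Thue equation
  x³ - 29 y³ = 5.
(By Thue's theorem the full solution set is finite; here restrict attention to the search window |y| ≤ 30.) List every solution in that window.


The equation is x³ - 29y³ = 5. For fixed y, x³ = 29·y³ + 5, so a solution requires the RHS to be a perfect cube.
Strategy: iterate y from -30 to 30, compute RHS = 29·y³ + 5, and check whether it is a (positive or negative) perfect cube.
Check small values of y:
  y = 0: RHS = 5 is not a perfect cube.
  y = 1: RHS = 34 is not a perfect cube.
  y = -1: RHS = -24 is not a perfect cube.
  y = 2: RHS = 237 is not a perfect cube.
  y = -2: RHS = -227 is not a perfect cube.
  y = 3: RHS = 788 is not a perfect cube.
  y = -3: RHS = -778 is not a perfect cube.
Continuing the search up to |y| = 30 finds no solutions either.
No (x, y) in the scanned range satisfies the equation.

No integer solutions with |y| ≤ 30.


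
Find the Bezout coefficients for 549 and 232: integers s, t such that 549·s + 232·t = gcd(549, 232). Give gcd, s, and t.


Euclidean algorithm on (549, 232) — divide until remainder is 0:
  549 = 2 · 232 + 85
  232 = 2 · 85 + 62
  85 = 1 · 62 + 23
  62 = 2 · 23 + 16
  23 = 1 · 16 + 7
  16 = 2 · 7 + 2
  7 = 3 · 2 + 1
  2 = 2 · 1 + 0
gcd(549, 232) = 1.
Track Bezout coefficients alongside the remainders: start with r₀ = 549 = a·1 + b·0 (s = 1, t = 0) and r₁ = 232 = a·0 + b·1 (s = 0, t = 1); each new remainder r_{k+1} = r_{k-1} − q_k·r_k inherits s_{k+1} = s_{k-1} − q_k·s_k, t_{k+1} = t_{k-1} − q_k·t_k, so r_k = a·s_k + b·t_k at every step:
  q = 2: r = 85, s = 1 − 2·0 = 1, t = 0 − 2·1 = -2  (check: 549·1 + 232·(-2) = 85)
  q = 2: r = 62, s = 0 − 2·1 = -2, t = 1 − 2·(-2) = 5  (check: 549·(-2) + 232·5 = 62)
  q = 1: r = 23, s = 1 − 1·(-2) = 3, t = -2 − 1·5 = -7  (check: 549·3 + 232·(-7) = 23)
  q = 2: r = 16, s = -2 − 2·3 = -8, t = 5 − 2·(-7) = 19  (check: 549·(-8) + 232·19 = 16)
  q = 1: r = 7, s = 3 − 1·(-8) = 11, t = -7 − 1·19 = -26  (check: 549·11 + 232·(-26) = 7)
  q = 2: r = 2, s = -8 − 2·11 = -30, t = 19 − 2·(-26) = 71  (check: 549·(-30) + 232·71 = 2)
  q = 3: r = 1, s = 11 − 3·(-30) = 101, t = -26 − 3·71 = -239  (check: 549·101 + 232·(-239) = 1)
The row with r = 1 (the gcd) gives the Bezout coefficients s = 101, t = -239.
Result: 549 · (101) + 232 · (-239) = 1.

gcd(549, 232) = 1; s = 101, t = -239 (check: 549·101 + 232·(-239) = 1).


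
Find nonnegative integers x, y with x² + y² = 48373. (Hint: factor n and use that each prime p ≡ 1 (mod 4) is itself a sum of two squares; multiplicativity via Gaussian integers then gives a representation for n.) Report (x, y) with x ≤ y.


Step 1: Factor n = 48373 = 13 · 61^2.
Step 2: Check the mod-4 condition on each prime factor: 13 ≡ 1 (mod 4), exponent 1; 61 ≡ 1 (mod 4), exponent 2.
All primes ≡ 3 (mod 4) appear to even exponent (or don't appear), so by the two-squares theorem n IS expressible as a sum of two squares.
Step 3: Build a representation. Here n = 13 · 61 · 61 is a product of primes ≡ 1 (mod 4). Each prime p ≡ 1 (mod 4) is itself a sum of two squares; find a² by testing p − a² for a perfect square:
  13: 13 − 1² = 12, 13 − 2² = 9 = 3² ⇒ 13 = 2² + 3².
  61: 61 − 1² = 60, 61 − 2² = 57, 61 − 3² = 52, 61 − 4² = 45, 61 − 5² = 36 = 6² ⇒ 61 = 5² + 6².
  Combine using the Brahmagupta–Fibonacci identity (a² + b²)(c² + d²) = (ac − bd)² + (ad + bc)² = (ac + bd)² + (ad − bc)²:
  13 · 61 = 793: from (2² + 3²)(5² + 6²), take (2·5 − 3·6, 2·6 + 3·5) = (10 − 18, 12 + 15) = (-8, 27); dropping signs (only squares matter) gives (8, 27); check 8² + 27² = 64 + 729 = 793 ✓.
  793 · 61 = 48373: from (8² + 27²)(5² + 6²), take (8·5 − 27·6, 8·6 + 27·5) = (40 − 162, 48 + 135) = (-122, 183); dropping signs (only squares matter) gives (122, 183); check 122² + 183² = 14884 + 33489 = 48373 ✓.
Step 4: Order so x ≤ y and verify: 122² + 183² = 14884 + 33489 = 48373 = n. ✓

n = 48373 = 122² + 183² (one valid representation with x ≤ y).


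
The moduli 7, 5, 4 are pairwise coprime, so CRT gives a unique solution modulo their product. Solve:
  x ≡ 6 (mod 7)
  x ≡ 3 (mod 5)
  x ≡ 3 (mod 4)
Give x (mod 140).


Moduli 7, 5, 4 are pairwise coprime; by CRT there is a unique solution modulo M = 7 · 5 · 4 = 140.
Solve pairwise, accumulating the modulus:
  Start with x ≡ 6 (mod 7).
  Combine with x ≡ 3 (mod 5): since gcd(7, 5) = 1, we get a unique residue mod 35.
    Write x = 6 + 7·t and substitute into x ≡ 3 (mod 5): 7·t ≡ 3 − 6 = -3 (mod 5).
    Reduce coefficients mod 5: 2·t ≡ 2 (mod 5).
    The inverse of 2 mod 5 is 3 (since 2·3 = 6 = 1·5 + 1), so t ≡ 3·2 = 6 ≡ 1 (mod 5).
    Then x = 6 + 7·1 = 13, valid modulo lcm(7, 5) = 35: x ≡ 13 (mod 35).
  Combine with x ≡ 3 (mod 4): since gcd(35, 4) = 1, we get a unique residue mod 140.
    Write x = 13 + 35·t and substitute into x ≡ 3 (mod 4): 35·t ≡ 3 − 13 = -10 (mod 4).
    Reduce coefficients mod 4: 3·t ≡ 2 (mod 4).
    The inverse of 3 mod 4 is 3 (since 3·3 = 9 = 2·4 + 1), so t ≡ 3·2 = 6 ≡ 2 (mod 4).
    Then x = 13 + 35·2 = 83, valid modulo lcm(35, 4) = 140: x ≡ 83 (mod 140).
Verify: 83 mod 7 = 6 ✓, 83 mod 5 = 3 ✓, 83 mod 4 = 3 ✓.

x ≡ 83 (mod 140).


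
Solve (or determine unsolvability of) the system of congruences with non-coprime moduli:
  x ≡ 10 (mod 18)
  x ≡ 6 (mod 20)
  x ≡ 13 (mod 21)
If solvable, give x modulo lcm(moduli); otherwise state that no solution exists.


Moduli 18, 20, 21 are not pairwise coprime, so CRT works modulo lcm(m_i) when all pairwise compatibility conditions hold.
Pairwise compatibility: gcd(m_i, m_j) must divide a_i - a_j for every pair.
Merge one congruence at a time:
  Start: x ≡ 10 (mod 18).
  Combine with x ≡ 6 (mod 20): gcd(18, 20) = 2; 6 - 10 = -4, which IS divisible by 2, so compatible.
    Write x = 10 + 18·t and substitute into x ≡ 6 (mod 20): 18·t ≡ 6 − 10 = -4 (mod 20).
    Divide the congruence (and modulus) by g = 2: 9·t ≡ -2 (mod 10).
    Reduce coefficients mod 10: 9·t ≡ 8 (mod 10).
    The inverse of 9 mod 10 is 9 (since 9·9 = 81 = 8·10 + 1), so t ≡ 9·8 = 72 ≡ 2 (mod 10).
    Then x = 10 + 18·2 = 46, valid modulo lcm(18, 20) = 180: x ≡ 46 (mod 180).
  Combine with x ≡ 13 (mod 21): gcd(180, 21) = 3; 13 - 46 = -33, which IS divisible by 3, so compatible.
    Write x = 46 + 180·t and substitute into x ≡ 13 (mod 21): 180·t ≡ 13 − 46 = -33 (mod 21).
    Divide the congruence (and modulus) by g = 3: 60·t ≡ -11 (mod 7).
    Reduce coefficients mod 7: 4·t ≡ 3 (mod 7).
    The inverse of 4 mod 7 is 2 (since 4·2 = 8 = 1·7 + 1), so t ≡ 2·3 = 6 ≡ 6 (mod 7).
    Then x = 46 + 180·6 = 1126, valid modulo lcm(180, 21) = 1260: x ≡ 1126 (mod 1260).
Verify: 1126 mod 18 = 10, 1126 mod 20 = 6, 1126 mod 21 = 13.

x ≡ 1126 (mod 1260).


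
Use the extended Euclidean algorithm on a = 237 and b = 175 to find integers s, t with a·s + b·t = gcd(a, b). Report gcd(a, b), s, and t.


Euclidean algorithm on (237, 175) — divide until remainder is 0:
  237 = 1 · 175 + 62
  175 = 2 · 62 + 51
  62 = 1 · 51 + 11
  51 = 4 · 11 + 7
  11 = 1 · 7 + 4
  7 = 1 · 4 + 3
  4 = 1 · 3 + 1
  3 = 3 · 1 + 0
gcd(237, 175) = 1.
Track Bezout coefficients alongside the remainders: start with r₀ = 237 = a·1 + b·0 (s = 1, t = 0) and r₁ = 175 = a·0 + b·1 (s = 0, t = 1); each new remainder r_{k+1} = r_{k-1} − q_k·r_k inherits s_{k+1} = s_{k-1} − q_k·s_k, t_{k+1} = t_{k-1} − q_k·t_k, so r_k = a·s_k + b·t_k at every step:
  q = 1: r = 62, s = 1 − 1·0 = 1, t = 0 − 1·1 = -1  (check: 237·1 + 175·(-1) = 62)
  q = 2: r = 51, s = 0 − 2·1 = -2, t = 1 − 2·(-1) = 3  (check: 237·(-2) + 175·3 = 51)
  q = 1: r = 11, s = 1 − 1·(-2) = 3, t = -1 − 1·3 = -4  (check: 237·3 + 175·(-4) = 11)
  q = 4: r = 7, s = -2 − 4·3 = -14, t = 3 − 4·(-4) = 19  (check: 237·(-14) + 175·19 = 7)
  q = 1: r = 4, s = 3 − 1·(-14) = 17, t = -4 − 1·19 = -23  (check: 237·17 + 175·(-23) = 4)
  q = 1: r = 3, s = -14 − 1·17 = -31, t = 19 − 1·(-23) = 42  (check: 237·(-31) + 175·42 = 3)
  q = 1: r = 1, s = 17 − 1·(-31) = 48, t = -23 − 1·42 = -65  (check: 237·48 + 175·(-65) = 1)
The row with r = 1 (the gcd) gives the Bezout coefficients s = 48, t = -65.
Result: 237 · (48) + 175 · (-65) = 1.

gcd(237, 175) = 1; s = 48, t = -65 (check: 237·48 + 175·(-65) = 1).
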